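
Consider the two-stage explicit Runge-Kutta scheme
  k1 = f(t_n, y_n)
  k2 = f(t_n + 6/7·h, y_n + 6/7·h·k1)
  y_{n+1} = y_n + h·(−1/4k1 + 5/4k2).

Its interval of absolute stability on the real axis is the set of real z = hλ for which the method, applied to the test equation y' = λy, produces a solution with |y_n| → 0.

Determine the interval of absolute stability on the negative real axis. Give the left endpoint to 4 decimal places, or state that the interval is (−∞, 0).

z∈(-0.9333,0).

On y'=λy, z=hλ:
  k1=λy_n ⇒ h·k1=z·y_n;  k2=λ(1+6/7z)y_n ⇒ h·k2=z(1+6/7z)y_n
  y_{n+1}/y_n = 1 − 1/4z + 5/4z(1+6/7z) = 1 + z + 15/14z²
  R(z) = 1 + z + 15/14z².

Boundary: |R(x)|=1, x<0.
x=-1.02: |R|=1.0947
R=1: x+15/14x²=0 ⇒ x=−14/15=-0.9333; min R=1−1/(4·15/14)=0.7667>−1
Confirm numerically:
  x=-0.760: |R|=0.85886 <1
  x=-0.754: |R|=0.85512 <1
  x=-0.643: |R|=0.79998 <1
  x=-0.473: |R|=0.76671 <1
  x=-1.493: |R|=1.89527 >1
  x=-1.459: |R|=1.82173 >1
Stable set (-0.9333, 0).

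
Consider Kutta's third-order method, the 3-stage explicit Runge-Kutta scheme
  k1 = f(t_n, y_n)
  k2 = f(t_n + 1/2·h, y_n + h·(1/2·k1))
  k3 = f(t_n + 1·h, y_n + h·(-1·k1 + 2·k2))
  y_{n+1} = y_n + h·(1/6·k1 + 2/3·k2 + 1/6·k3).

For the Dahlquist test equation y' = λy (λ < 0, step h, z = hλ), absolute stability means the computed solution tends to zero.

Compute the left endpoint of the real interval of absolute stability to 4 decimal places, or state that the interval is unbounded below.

left endpoint -2.5127.

Test eqn y'=λy, z=hλ:
  order 3, 3-stage ⇒ R(z)=1+z+z^2/2+z^3/6
  (e.g. R(-0.63)=0.52678, |R|=0.52678)

Solve |R(x)|<1 on ℝ⁻.
x=-0.63: |R|=0.5268
|R(-1.16)|=0.2527 |R(-0.96)|=0.3533 |R(-0.8)|=0.4347
Bisect:
  x_lo=-2.8663 |R|=1.6832  x_hi=-0.1746 |R|=0.8398
  mid=-1.52042 |R|=0.04963 →hi
  mid=-2.19335 |R|=0.54659 →hi
  mid=-2.52982 |R|=1.02830 →lo
  mid=-2.36159 |R|=0.76817 →hi
  mid=-2.44570 |R|=0.89312 →hi
  mid=-2.48776 |R|=0.95939 →hi
  mid=-2.50879 |R|=0.99351 →hi
  mid=-2.51931 |R|=1.01082 →lo
  mid=-2.51405 |R|=1.00214 →lo
  mid=-2.51142 |R|=0.99782 →hi
  ...
  [-2.51290,-2.51273] ⇒ x*=-2.5127
So |R|<1 on (-2.5127, 0).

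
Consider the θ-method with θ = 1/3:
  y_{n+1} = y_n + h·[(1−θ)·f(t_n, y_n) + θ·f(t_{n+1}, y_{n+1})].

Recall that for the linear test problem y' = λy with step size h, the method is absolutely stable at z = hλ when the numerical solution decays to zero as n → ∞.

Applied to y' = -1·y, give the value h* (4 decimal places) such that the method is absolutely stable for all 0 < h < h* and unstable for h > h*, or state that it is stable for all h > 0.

(-6.0000,0); λ=-1 ⇒ h* = (6)/1 = 6.0000.

With y'=λy (z=hλ):
  y_{n+1} = y_n + z·[2/3·y_n + 1/3·y_{n+1}] ⇒ (1 − 1/3z)y_{n+1} = (1 + 2/3z)y_n
  R(z) = (1 + 2/3z)/(1 − 1/3z).

Need |R(x)|<1, x<0.
x=-1.03: |R|=0.2333
R=−1: 1+2/3x = −1+1/3x ⇒ -1/3x=2 ⇒ x=2/(-1/3)=-6.0000
Confirm numerically:
  x=-3.944: |R|=0.70392 <1
  x=-2.948: |R|=0.48689 <1
  x=-2.753: |R|=0.43560 <1
  x=-6.502: |R|=1.05283 >1
  x=-6.414: |R|=1.04398 >1
  x=-6.216: |R|=1.02344 >1
Stable set (-6.0000, 0).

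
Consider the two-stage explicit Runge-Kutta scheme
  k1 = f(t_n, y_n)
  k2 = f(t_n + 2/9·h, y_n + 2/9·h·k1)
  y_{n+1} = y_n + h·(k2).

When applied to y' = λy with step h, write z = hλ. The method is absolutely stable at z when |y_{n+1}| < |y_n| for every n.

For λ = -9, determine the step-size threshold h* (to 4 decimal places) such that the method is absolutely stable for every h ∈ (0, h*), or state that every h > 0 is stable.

(-4.5000,0); λ=-9 ⇒ h* = (9/2)/9 = 0.5000.

With y'=λy (z=hλ):
  k1=λy_n ⇒ h·k1=z·y_n;  k2=λ(1+2/9z)y_n ⇒ h·k2=z(1+2/9z)y_n
  y_{n+1}/y_n = 1 + z(1+2/9z) = 1 + z + 2/9z²
  Hence R(z) = 1 + z + 2/9z².

Need |R(x)|<1, x<0.
x=-0.95: |R|=0.2506
R=1: x+2/9x²=0 ⇒ x=−9/2=-4.5000; min R=1−1/(4·2/9)=-0.1250>−1
Confirm numerically:
  x=-3.661: |R|=0.31743 <1
  x=-3.142: |R|=0.05181 <1
  x=-2.929: |R|=0.02255 <1
  x=-1.922: |R|=0.10109 <1
  x=-4.736: |R|=1.24838 >1
  x=-4.680: |R|=1.18720 >1
  x=-4.533: |R|=1.03324 >1
Stable set (-4.5000, 0).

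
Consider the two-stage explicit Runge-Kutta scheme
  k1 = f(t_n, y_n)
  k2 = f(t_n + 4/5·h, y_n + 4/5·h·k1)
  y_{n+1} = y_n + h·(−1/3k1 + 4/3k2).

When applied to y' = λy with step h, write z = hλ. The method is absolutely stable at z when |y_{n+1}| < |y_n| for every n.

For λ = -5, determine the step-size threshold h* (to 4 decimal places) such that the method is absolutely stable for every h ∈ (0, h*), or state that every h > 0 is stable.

On y'=λy, z=hλ:
  k1=λy_n ⇒ h·k1=z·y_n;  k2=λ(1+4/5z)y_n ⇒ h·k2=z(1+4/5z)y_n
  y_{n+1}/y_n = 1 − 1/3z + 4/3z(1+4/5z) = 1 + z + 16/15z²
  ⇒ R(z) = 1 + z + 16/15z².

Need |R(x)|<1, x<0.
x=-1.39: |R|=1.6709
R=1: x+16/15x²=0 ⇒ x=−15/16=-0.9375; min R=1−1/(4·16/15)=0.7656>−1
Confirm numerically:
  x=-0.771: |R|=0.86307 <1
  x=-0.764: |R|=0.85861 <1
  x=-0.748: |R|=0.84880 <1
  x=-0.438: |R|=0.76663 <1
  x=-1.443: |R|=1.77807 >1
  x=-1.122: |R|=1.22081 >1
Stable set (-0.9375, 0).

(-0.9375,0); λ=-5 ⇒ h* = (15/16)/5 = 0.1875.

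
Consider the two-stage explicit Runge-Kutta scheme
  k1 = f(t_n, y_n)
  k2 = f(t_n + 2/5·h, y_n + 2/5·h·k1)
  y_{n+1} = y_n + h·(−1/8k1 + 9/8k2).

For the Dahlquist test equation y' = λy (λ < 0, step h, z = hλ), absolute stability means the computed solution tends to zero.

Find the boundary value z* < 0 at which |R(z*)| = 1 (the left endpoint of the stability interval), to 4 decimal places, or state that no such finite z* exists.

z* = -2.2222.

Test eqn y'=λy, z=hλ:
  k1=λy_n ⇒ h·k1=z·y_n;  k2=λ(1+2/5z)y_n ⇒ h·k2=z(1+2/5z)y_n
  y_{n+1}/y_n = 1 − 1/8z + 9/8z(1+2/5z) = 1 + z + 9/20z²
  so R(z) = 1 + z + 9/20z².

Find x<0 with |R(x)|<1.
x=-0.63: |R|=0.5486
R=1: x+9/20x²=0 ⇒ x=−20/9=-2.2222; min R=1−1/(4·9/20)=0.4444>−1
Confirm numerically:
  x=-2.170: |R|=0.94901 <1
  x=-1.580: |R|=0.54338 <1
  x=-1.425: |R|=0.48878 <1
  x=-1.052: |R|=0.44602 <1
  x=-2.785: |R|=1.70530 >1
  x=-2.602: |R|=1.44468 >1
Stable set (-2.2222, 0).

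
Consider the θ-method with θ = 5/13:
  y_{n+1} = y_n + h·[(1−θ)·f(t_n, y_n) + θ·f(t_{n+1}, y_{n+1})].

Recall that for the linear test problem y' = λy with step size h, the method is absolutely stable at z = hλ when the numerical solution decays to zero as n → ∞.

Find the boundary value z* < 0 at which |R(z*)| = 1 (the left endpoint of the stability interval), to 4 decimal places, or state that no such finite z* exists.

left endpoint -8.6667.

With y'=λy (z=hλ):
  y_{n+1} = y_n + z·[8/13·y_n + 5/13·y_{n+1}] ⇒ (1 − 5/13z)y_{n+1} = (1 + 8/13z)y_n
  so R(z) = (1 + 8/13z)/(1 − 5/13z).

Find x<0 with |R(x)|<1.
x=-0.99: |R|=0.2830
R=−1: 1+8/13x = −1+5/13x ⇒ -3/13x=2 ⇒ x=2/(-3/13)=-8.6667
Confirm numerically:
  x=-8.462: |R|=0.98890 <1
  x=-8.198: |R|=0.97396 <1
  x=-6.756: |R|=0.87747 <1
  x=-5.303: |R|=0.74463 <1
  x=-9.122: |R|=1.02331 >1
  x=-9.074: |R|=1.02094 >1
Interval (-8.6667, 0).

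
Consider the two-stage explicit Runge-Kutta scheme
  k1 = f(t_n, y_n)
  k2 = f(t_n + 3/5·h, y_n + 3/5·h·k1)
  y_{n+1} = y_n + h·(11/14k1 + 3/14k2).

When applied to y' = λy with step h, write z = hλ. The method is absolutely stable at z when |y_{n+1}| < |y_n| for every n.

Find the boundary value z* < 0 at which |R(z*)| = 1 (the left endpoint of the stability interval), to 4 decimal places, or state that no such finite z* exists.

With y'=λy (z=hλ):
  k1=λy_n ⇒ h·k1=z·y_n;  k2=λ(1+3/5z)y_n ⇒ h·k2=z(1+3/5z)y_n
  y_{n+1}/y_n = 1 + 11/14z + 3/14z(1+3/5z) = 1 + z + 9/70z²
  so R(z) = 1 + z + 9/70z².

Find x<0 with |R(x)|<1.
x=-1.03: |R|=0.1064
R=1: x+9/70x²=0 ⇒ x=−70/9=-7.7778; min R=1−1/(4·9/70)=-0.9444>−1
Confirm numerically:
  x=-7.255: |R|=0.51236 <1
  x=-6.529: |R|=0.04828 <1
  x=-4.642: |R|=0.87152 <1
  x=-8.303: |R|=1.56069 >1
  x=-8.149: |R|=1.38894 >1
  x=-7.855: |R|=1.07799 >1
Interval (-7.7778, 0).

left endpoint -7.7778.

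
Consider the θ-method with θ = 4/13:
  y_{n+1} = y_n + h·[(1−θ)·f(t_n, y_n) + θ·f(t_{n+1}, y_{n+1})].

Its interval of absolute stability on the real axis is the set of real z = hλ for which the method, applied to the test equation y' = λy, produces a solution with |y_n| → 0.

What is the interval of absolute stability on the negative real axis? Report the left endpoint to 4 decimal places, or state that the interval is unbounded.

z∈(-5.2000,0).

With y'=λy (z=hλ):
  y_{n+1} = y_n + z·[9/13·y_n + 4/13·y_{n+1}] ⇒ (1 − 4/13z)y_{n+1} = (1 + 9/13z)y_n
  ⇒ R(z) = (1 + 9/13z)/(1 − 4/13z).

Solve |R(x)|<1 on ℝ⁻.
x=-0.82: |R|=0.3452
R=−1: 1+9/13x = −1+4/13x ⇒ -5/13x=2 ⇒ x=2/(-5/13)=-5.2000
Confirm numerically:
  x=-3.673: |R|=0.72429 <1
  x=-2.995: |R|=0.55865 <1
  x=-2.517: |R|=0.41846 <1
  x=-2.136: |R|=0.28890 <1
  x=-5.726: |R|=1.07325 >1
  x=-5.566: |R|=1.05189 >1
  x=-5.253: |R|=1.00779 >1
Interval (-5.2000, 0).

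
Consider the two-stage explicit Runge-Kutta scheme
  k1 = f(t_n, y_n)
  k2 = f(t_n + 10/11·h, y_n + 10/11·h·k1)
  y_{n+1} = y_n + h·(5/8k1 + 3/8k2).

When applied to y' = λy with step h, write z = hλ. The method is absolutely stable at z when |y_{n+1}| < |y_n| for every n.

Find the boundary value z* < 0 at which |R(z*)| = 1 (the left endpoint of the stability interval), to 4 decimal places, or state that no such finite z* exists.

left endpoint -2.9333.

Set f=λy, z=hλ:
  k1=λy_n ⇒ h·k1=z·y_n;  k2=λ(1+10/11z)y_n ⇒ h·k2=z(1+10/11z)y_n
  y_{n+1}/y_n = 1 + 5/8z + 3/8z(1+10/11z) = 1 + z + 15/44z²
  so R(z) = 1 + z + 15/44z².

Boundary: |R(x)|=1, x<0.
x=-0.33: |R|=0.7071
R=1: x+15/44x²=0 ⇒ x=−44/15=-2.9333; min R=1−1/(4·15/44)=0.2667>−1
Confirm numerically:
  x=-2.799: |R|=0.87182 <1
  x=-2.771: |R|=0.84665 <1
  x=-1.727: |R|=0.28977 <1
  x=-1.522: |R|=0.26771 <1
  x=-3.518: |R|=1.70120 >1
  x=-3.428: |R|=1.57809 >1
Interval (-2.9333, 0).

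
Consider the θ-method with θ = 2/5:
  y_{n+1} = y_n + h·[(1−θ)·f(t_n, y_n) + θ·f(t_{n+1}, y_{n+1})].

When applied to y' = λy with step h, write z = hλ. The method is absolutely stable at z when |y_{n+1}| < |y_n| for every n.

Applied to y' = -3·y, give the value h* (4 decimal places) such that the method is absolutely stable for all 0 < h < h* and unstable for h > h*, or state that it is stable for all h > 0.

(-10.0000,0); λ=-3 ⇒ h* = (10)/3 = 3.3333.

With y'=λy (z=hλ):
  y_{n+1} = y_n + z·[3/5·y_n + 2/5·y_{n+1}] ⇒ (1 − 2/5z)y_{n+1} = (1 + 3/5z)y_n
  ⇒ R(z) = (1 + 3/5z)/(1 − 2/5z).

Solve |R(x)|<1 on ℝ⁻.
x=-1.74: |R|=0.0259
R=−1: 1+3/5x = −1+2/5x ⇒ -1/5x=2 ⇒ x=2/(-1/5)=-10.0000
Confirm numerically:
  x=-8.434: |R|=0.92839 <1
  x=-7.904: |R|=0.89927 <1
  x=-5.370: |R|=0.70584 <1
  x=-10.540: |R|=1.02071 >1
  x=-10.417: |R|=1.01614 >1
So |R|<1 on (-10.0000, 0).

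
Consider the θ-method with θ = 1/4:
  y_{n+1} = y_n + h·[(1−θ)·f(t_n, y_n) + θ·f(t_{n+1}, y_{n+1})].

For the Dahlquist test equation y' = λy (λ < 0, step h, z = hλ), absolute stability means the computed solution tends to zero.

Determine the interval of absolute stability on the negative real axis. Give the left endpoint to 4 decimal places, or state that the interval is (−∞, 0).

(-4.0000, 0).

Set f=λy, z=hλ:
  y_{n+1} = y_n + z·[3/4·y_n + 1/4·y_{n+1}] ⇒ (1 − 1/4z)y_{n+1} = (1 + 3/4z)y_n
  so R(z) = (1 + 3/4z)/(1 − 1/4z).

Need |R(x)|<1, x<0.
x=-1.26: |R|=0.0418
R=−1: 1+3/4x = −1+1/4x ⇒ -1/2x=2 ⇒ x=2/(-1/2)=-4.0000
Confirm numerically:
  x=-3.452: |R|=0.85293 <1
  x=-2.437: |R|=0.51437 <1
  x=-2.015: |R|=0.33998 <1
  x=-4.489: |R|=1.11521 >1
  x=-4.325: |R|=1.07808 >1
  x=-4.077: |R|=1.01907 >1
Interval (-4.0000, 0).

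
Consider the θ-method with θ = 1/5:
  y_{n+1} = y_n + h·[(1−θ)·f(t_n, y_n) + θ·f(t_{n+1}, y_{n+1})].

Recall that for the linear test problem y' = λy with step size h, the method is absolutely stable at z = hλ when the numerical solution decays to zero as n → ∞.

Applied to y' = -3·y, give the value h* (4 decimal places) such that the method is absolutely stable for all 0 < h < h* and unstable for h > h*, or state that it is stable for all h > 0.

(-3.3333,0); λ=-3 ⇒ h* = (10/3)/3 = 1.1111.

With y'=λy (z=hλ):
  y_{n+1} = y_n + z·[4/5·y_n + 1/5·y_{n+1}] ⇒ (1 − 1/5z)y_{n+1} = (1 + 4/5z)y_n
  Hence R(z) = (1 + 4/5z)/(1 − 1/5z).

Boundary: |R(x)|=1, x<0.
x=-1.28: |R|=0.0191
R=−1: 1+4/5x = −1+1/5x ⇒ -3/5x=2 ⇒ x=2/(-3/5)=-3.3333
Confirm numerically:
  x=-2.709: |R|=0.75704 <1
  x=-2.603: |R|=0.71182 <1
  x=-2.576: |R|=0.70011 <1
  x=-2.158: |R|=0.50740 <1
  x=-3.929: |R|=1.20013 >1
  x=-3.544: |R|=1.07397 >1
Stable set (-3.3333, 0).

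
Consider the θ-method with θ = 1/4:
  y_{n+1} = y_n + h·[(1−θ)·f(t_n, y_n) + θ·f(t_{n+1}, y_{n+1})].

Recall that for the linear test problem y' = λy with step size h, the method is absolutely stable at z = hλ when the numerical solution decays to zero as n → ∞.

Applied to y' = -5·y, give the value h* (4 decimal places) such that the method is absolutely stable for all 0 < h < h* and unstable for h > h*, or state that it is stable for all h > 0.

(-4.0000,0); λ=-5 ⇒ h* = (4)/5 = 0.8000.

Set f=λy, z=hλ:
  y_{n+1} = y_n + z·[3/4·y_n + 1/4·y_{n+1}] ⇒ (1 − 1/4z)y_{n+1} = (1 + 3/4z)y_n
  R(z) = (1 + 3/4z)/(1 − 1/4z).

Boundary: |R(x)|=1, x<0.
x=-0.47: |R|=0.5794
R=−1: 1+3/4x = −1+1/4x ⇒ -1/2x=2 ⇒ x=2/(-1/2)=-4.0000
Confirm numerically:
  x=-3.368: |R|=0.82845 <1
  x=-3.307: |R|=0.81032 <1
  x=-3.180: |R|=0.77159 <1
  x=-1.643: |R|=0.16463 <1
  x=-4.567: |R|=1.13237 >1
  x=-4.223: |R|=1.05424 >1
  x=-4.146: |R|=1.03585 >1
Interval (-4.0000, 0).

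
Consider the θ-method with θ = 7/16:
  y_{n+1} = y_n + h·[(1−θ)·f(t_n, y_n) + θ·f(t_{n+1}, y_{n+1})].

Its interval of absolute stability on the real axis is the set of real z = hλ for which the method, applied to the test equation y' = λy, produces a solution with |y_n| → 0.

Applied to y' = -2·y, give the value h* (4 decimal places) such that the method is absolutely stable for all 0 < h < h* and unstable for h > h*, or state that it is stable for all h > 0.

(-16.0000,0); λ=-2 ⇒ h* = (16)/2 = 8.0000.

Test eqn y'=λy, z=hλ:
  y_{n+1} = y_n + z·[9/16·y_n + 7/16·y_{n+1}] ⇒ (1 − 7/16z)y_{n+1} = (1 + 9/16z)y_n
  so R(z) = (1 + 9/16z)/(1 − 7/16z).

Need |R(x)|<1, x<0.
x=-1.45: |R|=0.1128
R=−1: 1+9/16x = −1+7/16x ⇒ -1/8x=2 ⇒ x=2/(-1/8)=-16.0000
Confirm numerically:
  x=-14.713: |R|=0.97837 <1
  x=-9.733: |R|=0.85102 <1
  x=-9.450: |R|=0.84054 <1
  x=-8.566: |R|=0.80427 <1
  x=-16.453: |R|=1.00691 >1
  x=-16.381: |R|=1.00583 >1
  x=-16.060: |R|=1.00093 >1
Stable set (-16.0000, 0).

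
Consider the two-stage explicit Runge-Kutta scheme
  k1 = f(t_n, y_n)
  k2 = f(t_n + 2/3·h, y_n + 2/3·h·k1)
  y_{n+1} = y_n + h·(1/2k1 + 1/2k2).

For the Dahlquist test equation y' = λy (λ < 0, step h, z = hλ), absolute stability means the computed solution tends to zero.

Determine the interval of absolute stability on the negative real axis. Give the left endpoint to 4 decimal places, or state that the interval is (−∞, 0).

With y'=λy (z=hλ):
  k1=λy_n ⇒ h·k1=z·y_n;  k2=λ(1+2/3z)y_n ⇒ h·k2=z(1+2/3z)y_n
  y_{n+1}/y_n = 1 + 1/2z + 1/2z(1+2/3z) = 1 + z + 1/3z²
  Hence R(z) = 1 + z + 1/3z².

Need |R(x)|<1, x<0.
x=-1.32: |R|=0.2608
R=1: x+1/3x²=0 ⇒ x=−3=-3.0000; min R=1−1/(4·1/3)=0.2500>−1
Confirm numerically:
  x=-2.949: |R|=0.94987 <1
  x=-2.513: |R|=0.59206 <1
  x=-2.378: |R|=0.50696 <1
  x=-2.186: |R|=0.40687 <1
  x=-3.273: |R|=1.29784 >1
  x=-3.173: |R|=1.18298 >1
Interval (-3.0000, 0).

(-3.0000, 0).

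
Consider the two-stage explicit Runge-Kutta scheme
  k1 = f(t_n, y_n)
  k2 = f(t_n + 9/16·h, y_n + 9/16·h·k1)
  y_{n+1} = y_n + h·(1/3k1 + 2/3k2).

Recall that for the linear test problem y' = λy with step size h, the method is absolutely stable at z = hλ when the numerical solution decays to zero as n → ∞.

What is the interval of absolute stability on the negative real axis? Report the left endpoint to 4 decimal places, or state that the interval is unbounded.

(-2.6667, 0).

Test eqn y'=λy, z=hλ:
  k1=λy_n ⇒ h·k1=z·y_n;  k2=λ(1+9/16z)y_n ⇒ h·k2=z(1+9/16z)y_n
  y_{n+1}/y_n = 1 + 1/3z + 2/3z(1+9/16z) = 1 + z + 3/8z²
  R(z) = 1 + z + 3/8z².

Find x<0 with |R(x)|<1.
x=-1.74: |R|=0.3953
R=1: x+3/8x²=0 ⇒ x=−8/3=-2.6667; min R=1−1/(4·3/8)=0.3333>−1
Confirm numerically:
  x=-2.227: |R|=0.63282 <1
  x=-2.206: |R|=0.61891 <1
  x=-1.365: |R|=0.33371 <1
  x=-3.143: |R|=1.56142 >1
  x=-2.749: |R|=1.08488 >1
Stable set (-2.6667, 0).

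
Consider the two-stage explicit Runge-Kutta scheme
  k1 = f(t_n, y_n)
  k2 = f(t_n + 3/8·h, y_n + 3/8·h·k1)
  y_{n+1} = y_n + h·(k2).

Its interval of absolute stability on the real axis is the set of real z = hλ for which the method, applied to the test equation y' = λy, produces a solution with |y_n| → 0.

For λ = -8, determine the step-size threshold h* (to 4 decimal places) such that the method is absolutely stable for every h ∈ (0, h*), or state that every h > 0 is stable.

(-2.6667,0); λ=-8 ⇒ h* = (8/3)/8 = 0.3333.

With y'=λy (z=hλ):
  k1=λy_n ⇒ h·k1=z·y_n;  k2=λ(1+3/8z)y_n ⇒ h·k2=z(1+3/8z)y_n
  y_{n+1}/y_n = 1 + z(1+3/8z) = 1 + z + 3/8z²
  R(z) = 1 + z + 3/8z².

Find x<0 with |R(x)|<1.
x=-0.38: |R|=0.6742
R=1: x+3/8x²=0 ⇒ x=−8/3=-2.6667; min R=1−1/(4·3/8)=0.3333>−1
Confirm numerically:
  x=-2.287: |R|=0.67439 <1
  x=-2.100: |R|=0.55375 <1
  x=-1.867: |R|=0.44013 <1
  x=-1.283: |R|=0.33428 <1
  x=-2.944: |R|=1.30618 >1
  x=-2.834: |R|=1.17783 >1
Interval (-2.6667, 0).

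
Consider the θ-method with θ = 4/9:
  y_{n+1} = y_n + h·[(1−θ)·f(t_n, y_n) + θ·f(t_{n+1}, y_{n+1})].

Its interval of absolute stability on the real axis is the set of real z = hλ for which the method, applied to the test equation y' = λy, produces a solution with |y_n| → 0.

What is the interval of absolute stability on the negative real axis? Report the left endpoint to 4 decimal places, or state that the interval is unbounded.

(-18.0000, 0).

Set f=λy, z=hλ:
  y_{n+1} = y_n + z·[5/9·y_n + 4/9·y_{n+1}] ⇒ (1 − 4/9z)y_{n+1} = (1 + 5/9z)y_n
  Hence R(z) = (1 + 5/9z)/(1 − 4/9z).

Need |R(x)|<1, x<0.
x=-1.52: |R|=0.0928
R=−1: 1+5/9x = −1+4/9x ⇒ -1/9x=2 ⇒ x=2/(-1/9)=-18.0000
Confirm numerically:
  x=-15.311: |R|=0.96172 <1
  x=-9.040: |R|=0.80159 <1
  x=-7.421: |R|=0.72653 <1
  x=-7.375: |R|=0.72403 <1
  x=-18.571: |R|=1.00686 >1
  x=-18.229: |R|=1.00280 >1
So |R|<1 on (-18.0000, 0).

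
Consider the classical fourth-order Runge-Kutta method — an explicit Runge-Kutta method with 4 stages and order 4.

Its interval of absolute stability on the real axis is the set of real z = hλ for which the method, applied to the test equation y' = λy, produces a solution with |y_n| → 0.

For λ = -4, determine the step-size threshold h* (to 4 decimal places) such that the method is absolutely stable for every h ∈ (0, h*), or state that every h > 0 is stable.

Set f=λy, z=hλ:
  order 4, 4-stage ⇒ R(z)=1+z+z^2/2+z^3/6+z^4/24
  (e.g. R(-1.43)=0.27932, |R|=0.27932)

Need |R(x)|<1, x<0.
x=-1.43: |R|=0.2793
|R(-2.65)|=0.8145 |R(-2.64)|=0.8021 |R(-1.61)|=0.2705
Bisect:
  x_lo=-3.6616 |R|=3.3499  x_hi=-0.2953 |R|=0.7443
  mid=-1.97845 |R|=0.32638 →hi
  mid=-2.82003 |R|=1.05365 →lo
  mid=-2.39924 |R|=0.55778 →hi
  mid=-2.60964 |R|=0.76589 →hi
  mid=-2.71484 |R|=0.89887 →hi
  mid=-2.76744 |R|=0.97341 →hi
  mid=-2.79373 |R|=1.01280 →lo
  mid=-2.78059 |R|=0.99292 →hi
  mid=-2.78716 |R|=1.00282 →lo
  mid=-2.78387 |R|=0.99786 →hi
  ...
  [-2.78531,-2.78511] ⇒ x*=-2.7853
So |R|<1 on (-2.7853, 0).

(-2.7853,0); λ=-4 ⇒ h* = 0.6963.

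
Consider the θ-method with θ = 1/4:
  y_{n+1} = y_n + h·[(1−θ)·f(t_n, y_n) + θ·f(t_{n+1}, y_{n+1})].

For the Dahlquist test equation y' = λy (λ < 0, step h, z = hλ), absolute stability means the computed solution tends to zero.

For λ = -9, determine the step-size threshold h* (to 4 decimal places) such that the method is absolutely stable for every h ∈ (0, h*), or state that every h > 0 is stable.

Set f=λy, z=hλ:
  y_{n+1} = y_n + z·[3/4·y_n + 1/4·y_{n+1}] ⇒ (1 − 1/4z)y_{n+1} = (1 + 3/4z)y_n
  ⇒ R(z) = (1 + 3/4z)/(1 − 1/4z).

Solve |R(x)|<1 on ℝ⁻.
x=-0.52: |R|=0.5398
R=−1: 1+3/4x = −1+1/4x ⇒ -1/2x=2 ⇒ x=2/(-1/2)=-4.0000
Confirm numerically:
  x=-3.088: |R|=0.74266 <1
  x=-2.882: |R|=0.67509 <1
  x=-2.417: |R|=0.50662 <1
  x=-4.484: |R|=1.11410 >1
  x=-4.145: |R|=1.03560 >1
  x=-4.122: |R|=1.03004 >1
Interval (-4.0000, 0).

(-4.0000,0); λ=-9 ⇒ h* = (4)/9 = 0.4444.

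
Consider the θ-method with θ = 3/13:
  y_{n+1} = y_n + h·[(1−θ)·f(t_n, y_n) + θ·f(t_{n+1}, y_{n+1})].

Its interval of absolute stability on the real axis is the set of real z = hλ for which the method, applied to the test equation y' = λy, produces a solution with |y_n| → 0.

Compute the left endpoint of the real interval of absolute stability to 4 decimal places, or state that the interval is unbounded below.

Test eqn y'=λy, z=hλ:
  y_{n+1} = y_n + z·[10/13·y_n + 3/13·y_{n+1}] ⇒ (1 − 3/13z)y_{n+1} = (1 + 10/13z)y_n
  ⇒ R(z) = (1 + 10/13z)/(1 − 3/13z).

Boundary: |R(x)|=1, x<0.
x=-0.64: |R|=0.4424
R=−1: 1+10/13x = −1+3/13x ⇒ -7/13x=2 ⇒ x=2/(-7/13)=-3.7143
Confirm numerically:
  x=-2.683: |R|=0.65704 <1
  x=-2.134: |R|=0.42985 <1
  x=-1.571: |R|=0.15299 <1
  x=-4.242: |R|=1.14359 >1
  x=-4.022: |R|=1.08593 >1
So |R|<1 on (-3.7143, 0).

z* = -3.7143.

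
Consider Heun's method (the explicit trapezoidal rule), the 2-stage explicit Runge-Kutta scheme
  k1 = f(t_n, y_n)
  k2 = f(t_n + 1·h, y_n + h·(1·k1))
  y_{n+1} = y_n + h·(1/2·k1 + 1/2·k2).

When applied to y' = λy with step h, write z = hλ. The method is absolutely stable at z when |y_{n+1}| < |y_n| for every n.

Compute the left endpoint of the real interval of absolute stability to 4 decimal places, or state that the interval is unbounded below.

On y'=λy, z=hλ:
  order 2, 2-stage ⇒ R(z)=1+z+z^2/2
  (e.g. R(-0.61)=0.57605, |R|=0.57605)

Boundary: |R(x)|=1, x<0.
x=-0.61: |R|=0.5760
|R(-1.15)|=0.5112 |R(-0.8)|=0.5200
Bisect:
  x_lo=-2.8110 |R|=2.1399  x_hi=-0.2164 |R|=0.8070
  mid=-1.51371 |R|=0.63195 →hi
  mid=-2.16238 |R|=1.17556 →lo
  mid=-1.83805 |R|=0.85116 →hi
  mid=-2.00021 |R|=1.00021 →lo
  mid=-1.91913 |R|=0.92240 →hi
  mid=-1.95967 |R|=0.96048 →hi
  mid=-1.97994 |R|=0.98014 →hi
  mid=-1.99008 |R|=0.99013 →hi
  ...
  [-2.00005,-1.99990] ⇒ x*=-2.0000
So |R|<1 on (-2.0000, 0).

z* = -2.0000.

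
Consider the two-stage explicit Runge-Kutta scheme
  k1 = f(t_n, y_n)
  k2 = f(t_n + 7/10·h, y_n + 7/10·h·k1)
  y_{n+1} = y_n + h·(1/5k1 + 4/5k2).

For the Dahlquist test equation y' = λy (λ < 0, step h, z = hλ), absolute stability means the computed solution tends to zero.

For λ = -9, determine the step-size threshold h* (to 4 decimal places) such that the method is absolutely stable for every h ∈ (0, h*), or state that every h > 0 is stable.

Set f=λy, z=hλ:
  k1=λy_n ⇒ h·k1=z·y_n;  k2=λ(1+7/10z)y_n ⇒ h·k2=z(1+7/10z)y_n
  y_{n+1}/y_n = 1 + 1/5z + 4/5z(1+7/10z) = 1 + z + 14/25z²
  ⇒ R(z) = 1 + z + 14/25z².

Find x<0 with |R(x)|<1.
x=-0.88: |R|=0.5537
R=1: x+14/25x²=0 ⇒ x=−25/14=-1.7857; min R=1−1/(4·14/25)=0.5536>−1
Confirm numerically:
  x=-1.650: |R|=0.87460 <1
  x=-0.902: |R|=0.55362 <1
  x=-0.881: |R|=0.55365 <1
  x=-2.118: |R|=1.39412 >1
  x=-2.064: |R|=1.32165 >1
Interval (-1.7857, 0).

(-1.7857,0); λ=-9 ⇒ h* = (25/14)/9 = 0.1984.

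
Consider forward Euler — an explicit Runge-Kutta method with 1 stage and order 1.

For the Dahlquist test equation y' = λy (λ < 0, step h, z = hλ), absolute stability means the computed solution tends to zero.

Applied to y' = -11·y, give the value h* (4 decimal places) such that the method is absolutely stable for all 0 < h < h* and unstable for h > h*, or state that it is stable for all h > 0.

(-2.0000,0); λ=-11 ⇒ h* = 0.1818.

Test eqn y'=λy, z=hλ:
  order 1, 1-stage ⇒ R(z)=1+z
  (e.g. R(-0.73)=0.27000, |R|=0.27000)

Solve |R(x)|<1 on ℝ⁻.
x=-0.73: |R|=0.2700
|R(-1.91)|=0.9100 |R(-1.77)|=0.7700 |R(-1)|=0.0000
Bisect:
  x_lo=-2.8015 |R|=1.8015  x_hi=-0.2026 |R|=0.7974
  mid=-1.50206 |R|=0.50206 →hi
  mid=-2.15179 |R|=1.15179 →lo
  mid=-1.82693 |R|=0.82693 →hi
  mid=-1.98936 |R|=0.98936 →hi
  mid=-2.07058 |R|=1.07058 →lo
  mid=-2.02997 |R|=1.02997 →lo
  mid=-2.00966 |R|=1.00966 →lo
  mid=-1.99951 |R|=0.99951 →hi
  mid=-2.00459 |R|=1.00459 →lo
  mid=-2.00205 |R|=1.00205 →lo
  ...
  [-2.00015,-1.99999] ⇒ x*=-2.0000
So |R|<1 on (-2.0000, 0).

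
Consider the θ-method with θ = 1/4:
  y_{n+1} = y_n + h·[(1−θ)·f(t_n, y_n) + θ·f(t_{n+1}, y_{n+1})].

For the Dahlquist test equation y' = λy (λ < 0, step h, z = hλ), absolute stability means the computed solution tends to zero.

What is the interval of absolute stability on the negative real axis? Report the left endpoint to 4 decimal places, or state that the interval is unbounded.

With y'=λy (z=hλ):
  y_{n+1} = y_n + z·[3/4·y_n + 1/4·y_{n+1}] ⇒ (1 − 1/4z)y_{n+1} = (1 + 3/4z)y_n
  so R(z) = (1 + 3/4z)/(1 − 1/4z).

Solve |R(x)|<1 on ℝ⁻.
x=-0.84: |R|=0.3058
R=−1: 1+3/4x = −1+1/4x ⇒ -1/2x=2 ⇒ x=2/(-1/2)=-4.0000
Confirm numerically:
  x=-3.229: |R|=0.78669 <1
  x=-2.472: |R|=0.52781 <1
  x=-2.355: |R|=0.48230 <1
  x=-2.321: |R|=0.46875 <1
  x=-4.545: |R|=1.12756 >1
  x=-4.250: |R|=1.06061 >1
  x=-4.030: |R|=1.00747 >1
So |R|<1 on (-4.0000, 0).

z∈(-4.0000,0).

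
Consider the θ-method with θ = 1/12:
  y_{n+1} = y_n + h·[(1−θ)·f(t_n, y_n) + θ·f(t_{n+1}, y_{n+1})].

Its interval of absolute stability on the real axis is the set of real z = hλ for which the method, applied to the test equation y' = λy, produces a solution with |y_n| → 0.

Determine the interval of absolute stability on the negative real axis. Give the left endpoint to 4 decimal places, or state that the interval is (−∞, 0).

z∈(-2.4000,0).

With y'=λy (z=hλ):
  y_{n+1} = y_n + z·[11/12·y_n + 1/12·y_{n+1}] ⇒ (1 − 1/12z)y_{n+1} = (1 + 11/12z)y_n
  so R(z) = (1 + 11/12z)/(1 − 1/12z).

Boundary: |R(x)|=1, x<0.
x=-1.17: |R|=0.0661
R=−1: 1+11/12x = −1+1/12x ⇒ -5/6x=2 ⇒ x=2/(-5/6)=-2.4000
Confirm numerically:
  x=-1.927: |R|=0.66037 <1
  x=-1.285: |R|=0.16071 <1
  x=-1.086: |R|=0.00413 <1
  x=-2.771: |R|=1.25117 >1
  x=-2.756: |R|=1.24126 >1
  x=-2.607: |R|=1.14171 >1
Interval (-2.4000, 0).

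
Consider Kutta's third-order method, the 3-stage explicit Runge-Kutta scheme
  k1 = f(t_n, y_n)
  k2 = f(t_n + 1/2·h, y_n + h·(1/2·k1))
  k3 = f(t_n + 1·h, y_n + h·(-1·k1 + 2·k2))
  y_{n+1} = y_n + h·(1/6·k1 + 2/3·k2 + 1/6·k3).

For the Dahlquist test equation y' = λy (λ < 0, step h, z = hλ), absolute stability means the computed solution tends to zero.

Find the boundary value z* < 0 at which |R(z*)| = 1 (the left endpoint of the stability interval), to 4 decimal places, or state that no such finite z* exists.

With y'=λy (z=hλ):
  order 3, 3-stage ⇒ R(z)=1+z+z^2/2+z^3/6
  (e.g. R(-1.41)=0.11685, |R|=0.11685)

Find x<0 with |R(x)|<1.
x=-1.41: |R|=0.1168
|R(-2.14)|=0.4836 |R(-1.29)|=0.1843 |R(-0.5)|=0.6042
Bisect:
  x_lo=-2.9928 |R|=1.9820  x_hi=-0.2925 |R|=0.7461
  mid=-1.64265 |R|=0.03223 →hi
  mid=-2.31771 |R|=0.70685 →hi
  mid=-2.65523 |R|=1.25012 →lo
  mid=-2.48647 |R|=0.95732 →hi
  mid=-2.57085 |R|=1.09813 →lo
  mid=-2.52866 |R|=1.02636 →lo
  mid=-2.50757 |R|=0.99150 →hi
  mid=-2.51811 |R|=1.00885 →lo
  mid=-2.51284 |R|=1.00015 →lo
  ...
  [-2.51284,-2.51267] ⇒ x*=-2.5127
So |R|<1 on (-2.5127, 0).

left endpoint -2.5127.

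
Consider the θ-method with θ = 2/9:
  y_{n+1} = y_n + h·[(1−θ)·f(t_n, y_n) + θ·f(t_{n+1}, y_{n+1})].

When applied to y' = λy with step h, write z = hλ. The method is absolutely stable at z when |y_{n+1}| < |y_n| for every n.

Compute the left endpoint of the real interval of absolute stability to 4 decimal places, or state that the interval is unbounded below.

With y'=λy (z=hλ):
  y_{n+1} = y_n + z·[7/9·y_n + 2/9·y_{n+1}] ⇒ (1 − 2/9z)y_{n+1} = (1 + 7/9z)y_n
  ⇒ R(z) = (1 + 7/9z)/(1 − 2/9z).

Need |R(x)|<1, x<0.
x=-0.97: |R|=0.2020
R=−1: 1+7/9x = −1+2/9x ⇒ -5/9x=2 ⇒ x=2/(-5/9)=-3.6000
Confirm numerically:
  x=-3.452: |R|=0.95347 <1
  x=-2.857: |R|=0.74752 <1
  x=-2.704: |R|=0.68906 <1
  x=-2.254: |R|=0.50178 <1
  x=-4.000: |R|=1.11765 >1
  x=-3.863: |R|=1.07862 >1
Stable set (-3.6000, 0).

z* = -3.6000.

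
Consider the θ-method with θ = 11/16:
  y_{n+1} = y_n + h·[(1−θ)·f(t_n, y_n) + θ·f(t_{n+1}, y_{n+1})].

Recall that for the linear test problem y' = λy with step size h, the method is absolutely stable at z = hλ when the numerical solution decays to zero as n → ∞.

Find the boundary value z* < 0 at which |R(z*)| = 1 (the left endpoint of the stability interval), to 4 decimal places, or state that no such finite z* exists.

(−∞, 0) — no finite endpoint.

On y'=λy, z=hλ:
  y_{n+1} = y_n + z·[5/16·y_n + 11/16·y_{n+1}] ⇒ (1 − 11/16z)y_{n+1} = (1 + 5/16z)y_n
  so R(z) = (1 + 5/16z)/(1 − 11/16z).

Need |R(x)|<1, x<0.
x=-0.49: |R|=0.6335
x=-2: |R|=0.1579
x=-10: |R|=0.2698
x=-100: |R|=0.4337
θ=11/16≥1/2 ⇒ |1+5/16x|<|1−11/16x| ∀x<0 ⇒ interval (−∞,0).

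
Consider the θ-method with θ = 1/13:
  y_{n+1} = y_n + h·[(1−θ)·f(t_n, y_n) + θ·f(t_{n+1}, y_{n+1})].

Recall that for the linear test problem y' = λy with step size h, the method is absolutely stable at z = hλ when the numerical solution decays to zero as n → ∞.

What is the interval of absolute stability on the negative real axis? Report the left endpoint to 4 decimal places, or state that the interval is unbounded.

With y'=λy (z=hλ):
  y_{n+1} = y_n + z·[12/13·y_n + 1/13·y_{n+1}] ⇒ (1 − 1/13z)y_{n+1} = (1 + 12/13z)y_n
  R(z) = (1 + 12/13z)/(1 − 1/13z).

Boundary: |R(x)|=1, x<0.
x=-1.31: |R|=0.1901
R=−1: 1+12/13x = −1+1/13x ⇒ -11/13x=2 ⇒ x=2/(-11/13)=-2.3636
Confirm numerically:
  x=-2.007: |R|=0.73859 <1
  x=-1.990: |R|=0.72582 <1
  x=-1.310: |R|=0.19008 <1
  x=-2.924: |R|=1.38709 >1
  x=-2.901: |R|=1.37174 >1
  x=-2.745: |R|=1.26643 >1
So |R|<1 on (-2.3636, 0).

(-2.3636, 0).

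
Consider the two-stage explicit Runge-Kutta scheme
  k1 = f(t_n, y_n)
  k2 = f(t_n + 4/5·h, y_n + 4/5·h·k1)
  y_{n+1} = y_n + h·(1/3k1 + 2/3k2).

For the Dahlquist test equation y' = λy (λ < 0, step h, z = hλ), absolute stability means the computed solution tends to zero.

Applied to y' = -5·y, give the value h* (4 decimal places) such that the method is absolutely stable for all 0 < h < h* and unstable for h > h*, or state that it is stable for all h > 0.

Set f=λy, z=hλ:
  k1=λy_n ⇒ h·k1=z·y_n;  k2=λ(1+4/5z)y_n ⇒ h·k2=z(1+4/5z)y_n
  y_{n+1}/y_n = 1 + 1/3z + 2/3z(1+4/5z) = 1 + z + 8/15z²
  R(z) = 1 + z + 8/15z².

Find x<0 with |R(x)|<1.
x=-0.79: |R|=0.5429
R=1: x+8/15x²=0 ⇒ x=−15/8=-1.8750; min R=1−1/(4·8/15)=0.5312>−1
Confirm numerically:
  x=-1.507: |R|=0.70423 <1
  x=-0.972: |R|=0.53188 <1
  x=-0.848: |R|=0.53552 <1
  x=-2.186: |R|=1.36258 >1
  x=-2.125: |R|=1.28333 >1
So |R|<1 on (-1.8750, 0).

(-1.8750,0); λ=-5 ⇒ h* = (15/8)/5 = 0.3750.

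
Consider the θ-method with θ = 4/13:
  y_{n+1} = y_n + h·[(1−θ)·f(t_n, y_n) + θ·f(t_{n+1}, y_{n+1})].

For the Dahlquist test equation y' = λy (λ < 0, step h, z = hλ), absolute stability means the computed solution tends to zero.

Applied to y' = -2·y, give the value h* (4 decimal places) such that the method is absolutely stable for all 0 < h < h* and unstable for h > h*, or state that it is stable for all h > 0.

On y'=λy, z=hλ:
  y_{n+1} = y_n + z·[9/13·y_n + 4/13·y_{n+1}] ⇒ (1 − 4/13z)y_{n+1} = (1 + 9/13z)y_n
  R(z) = (1 + 9/13z)/(1 − 4/13z).

Boundary: |R(x)|=1, x<0.
x=-0.99: |R|=0.2412
R=−1: 1+9/13x = −1+4/13x ⇒ -5/13x=2 ⇒ x=2/(-5/13)=-5.2000
Confirm numerically:
  x=-4.955: |R|=0.96268 <1
  x=-4.951: |R|=0.96205 <1
  x=-3.375: |R|=0.65566 <1
  x=-3.075: |R|=0.58004 <1
  x=-5.603: |R|=1.05690 >1
  x=-5.522: |R|=1.04588 >1
  x=-5.462: |R|=1.03759 >1
So |R|<1 on (-5.2000, 0).

(-5.2000,0); λ=-2 ⇒ h* = (26/5)/2 = 2.6000.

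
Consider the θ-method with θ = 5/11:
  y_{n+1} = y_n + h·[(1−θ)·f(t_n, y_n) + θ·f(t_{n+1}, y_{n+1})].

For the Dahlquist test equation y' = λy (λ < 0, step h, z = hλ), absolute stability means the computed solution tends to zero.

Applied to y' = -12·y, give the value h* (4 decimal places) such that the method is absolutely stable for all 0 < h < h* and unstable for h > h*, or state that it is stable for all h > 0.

(-22.0000,0); λ=-12 ⇒ h* = (22)/12 = 1.8333.

Set f=λy, z=hλ:
  y_{n+1} = y_n + z·[6/11·y_n + 5/11·y_{n+1}] ⇒ (1 − 5/11z)y_{n+1} = (1 + 6/11z)y_n
  ⇒ R(z) = (1 + 6/11z)/(1 − 5/11z).

Need |R(x)|<1, x<0.
x=-0.39: |R|=0.6687
R=−1: 1+6/11x = −1+5/11x ⇒ -1/11x=2 ⇒ x=2/(-1/11)=-22.0000
Confirm numerically:
  x=-20.251: |R|=0.98442 <1
  x=-15.878: |R|=0.93227 <1
  x=-15.004: |R|=0.91867 <1
  x=-22.393: |R|=1.00320 >1
  x=-22.081: |R|=1.00067 >1
So |R|<1 on (-22.0000, 0).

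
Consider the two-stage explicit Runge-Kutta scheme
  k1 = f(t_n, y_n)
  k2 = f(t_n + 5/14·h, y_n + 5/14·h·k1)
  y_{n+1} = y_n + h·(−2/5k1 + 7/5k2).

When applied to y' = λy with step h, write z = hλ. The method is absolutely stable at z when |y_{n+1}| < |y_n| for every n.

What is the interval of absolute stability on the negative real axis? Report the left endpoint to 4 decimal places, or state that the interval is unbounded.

On y'=λy, z=hλ:
  k1=λy_n ⇒ h·k1=z·y_n;  k2=λ(1+5/14z)y_n ⇒ h·k2=z(1+5/14z)y_n
  y_{n+1}/y_n = 1 − 2/5z + 7/5z(1+5/14z) = 1 + z + 1/2z²
  R(z) = 1 + z + 1/2z².

Find x<0 with |R(x)|<1.
x=-1.37: |R|=0.5685
R=1: x+1/2x²=0 ⇒ x=−2=-2.0000; min R=1−1/(4·1/2)=0.5000>−1
Confirm numerically:
  x=-1.831: |R|=0.84528 <1
  x=-1.060: |R|=0.50180 <1
  x=-1.023: |R|=0.50026 <1
  x=-0.990: |R|=0.50005 <1
  x=-2.424: |R|=1.51389 >1
  x=-2.391: |R|=1.46744 >1
Stable set (-2.0000, 0).

z∈(-2.0000,0).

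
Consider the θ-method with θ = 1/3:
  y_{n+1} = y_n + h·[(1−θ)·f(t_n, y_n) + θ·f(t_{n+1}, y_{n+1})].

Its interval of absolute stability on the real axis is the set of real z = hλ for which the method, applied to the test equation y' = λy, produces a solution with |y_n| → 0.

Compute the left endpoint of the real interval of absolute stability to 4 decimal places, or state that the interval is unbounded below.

On y'=λy, z=hλ:
  y_{n+1} = y_n + z·[2/3·y_n + 1/3·y_{n+1}] ⇒ (1 − 1/3z)y_{n+1} = (1 + 2/3z)y_n
  Hence R(z) = (1 + 2/3z)/(1 − 1/3z).

Solve |R(x)|<1 on ℝ⁻.
x=-1.07: |R|=0.2113
R=−1: 1+2/3x = −1+1/3x ⇒ -1/3x=2 ⇒ x=2/(-1/3)=-6.0000
Confirm numerically:
  x=-5.708: |R|=0.96647 <1
  x=-3.909: |R|=0.69735 <1
  x=-2.492: |R|=0.36125 <1
  x=-6.343: |R|=1.03671 >1
  x=-6.057: |R|=1.00629 >1
So |R|<1 on (-6.0000, 0).

left endpoint -6.0000.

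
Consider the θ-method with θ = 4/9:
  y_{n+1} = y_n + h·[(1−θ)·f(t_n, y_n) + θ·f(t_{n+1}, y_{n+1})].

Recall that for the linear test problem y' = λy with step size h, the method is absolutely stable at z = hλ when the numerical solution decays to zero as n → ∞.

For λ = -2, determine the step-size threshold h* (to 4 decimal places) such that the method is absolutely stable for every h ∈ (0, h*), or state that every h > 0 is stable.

Test eqn y'=λy, z=hλ:
  y_{n+1} = y_n + z·[5/9·y_n + 4/9·y_{n+1}] ⇒ (1 − 4/9z)y_{n+1} = (1 + 5/9z)y_n
  ⇒ R(z) = (1 + 5/9z)/(1 − 4/9z).

Find x<0 with |R(x)|<1.
x=-1.48: |R|=0.1072
R=−1: 1+5/9x = −1+4/9x ⇒ -1/9x=2 ⇒ x=2/(-1/9)=-18.0000
Confirm numerically:
  x=-13.938: |R|=0.93727 <1
  x=-9.092: |R|=0.80365 <1
  x=-7.538: |R|=0.73279 <1
  x=-18.106: |R|=1.00130 >1
  x=-18.041: |R|=1.00051 >1
Interval (-18.0000, 0).

(-18.0000,0); λ=-2 ⇒ h* = (18)/2 = 9.0000.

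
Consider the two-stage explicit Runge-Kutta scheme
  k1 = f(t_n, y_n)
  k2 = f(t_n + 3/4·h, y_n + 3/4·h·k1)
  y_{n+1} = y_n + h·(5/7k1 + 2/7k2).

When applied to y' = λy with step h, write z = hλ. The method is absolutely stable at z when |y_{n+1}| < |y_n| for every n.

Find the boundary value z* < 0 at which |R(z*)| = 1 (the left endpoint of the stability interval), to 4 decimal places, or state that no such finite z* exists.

Set f=λy, z=hλ:
  k1=λy_n ⇒ h·k1=z·y_n;  k2=λ(1+3/4z)y_n ⇒ h·k2=z(1+3/4z)y_n
  y_{n+1}/y_n = 1 + 5/7z + 2/7z(1+3/4z) = 1 + z + 3/14z²
  so R(z) = 1 + z + 3/14z².

Boundary: |R(x)|=1, x<0.
x=-0.98: |R|=0.2258
R=1: x+3/14x²=0 ⇒ x=−14/3=-4.6667; min R=1−1/(4·3/14)=-0.1667>−1
Confirm numerically:
  x=-3.786: |R|=0.28553 <1
  x=-2.944: |R|=0.08676 <1
  x=-1.922: |R|=0.13041 <1
  x=-1.883: |R|=0.12321 <1
  x=-5.153: |R|=1.53702 >1
  x=-5.049: |R|=1.41366 >1
Stable set (-4.6667, 0).

left endpoint -4.6667.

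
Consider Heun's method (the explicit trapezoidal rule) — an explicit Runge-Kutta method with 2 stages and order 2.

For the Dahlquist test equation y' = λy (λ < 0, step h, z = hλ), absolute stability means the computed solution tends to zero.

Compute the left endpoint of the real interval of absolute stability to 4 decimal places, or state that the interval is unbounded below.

z* = -2.0000.

Set f=λy, z=hλ:
  order 2, 2-stage ⇒ R(z)=1+z+z^2/2
  (e.g. R(-1.48)=0.61520, |R|=0.61520)

Need |R(x)|<1, x<0.
x=-1.48: |R|=0.6152
|R(-1.81)|=0.8281 |R(-1.72)|=0.7592 |R(-0.69)|=0.5481
Bisect:
  x_lo=-2.5825 |R|=1.7521  x_hi=-0.1222 |R|=0.8853
  mid=-1.35234 |R|=0.56207 →hi
  mid=-1.96741 |R|=0.96794 →hi
  mid=-2.27495 |R|=1.31275 →lo
  mid=-2.12118 |R|=1.12852 →lo
  mid=-2.04430 |R|=1.04528 →lo
  mid=-2.00586 |R|=1.00587 →lo
  mid=-1.98663 |R|=0.98672 →hi
  ...
  [-2.00015,-2.00000] ⇒ x*=-2.0000
Interval (-2.0000, 0).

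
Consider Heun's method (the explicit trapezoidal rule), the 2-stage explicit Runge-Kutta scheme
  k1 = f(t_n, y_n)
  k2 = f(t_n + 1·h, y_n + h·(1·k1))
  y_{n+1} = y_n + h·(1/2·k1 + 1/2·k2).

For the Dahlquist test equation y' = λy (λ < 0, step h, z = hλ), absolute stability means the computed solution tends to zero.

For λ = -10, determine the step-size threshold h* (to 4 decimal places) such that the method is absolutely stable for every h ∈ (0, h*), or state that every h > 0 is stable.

(-2.0000,0); λ=-10 ⇒ h* = 0.2000.

Set f=λy, z=hλ:
  order 2, 2-stage ⇒ R(z)=1+z+z^2/2
  (e.g. R(-1.46)=0.60580, |R|=0.60580)

Solve |R(x)|<1 on ℝ⁻.
x=-1.46: |R|=0.6058
|R(-1.68)|=0.7312 |R(-1.12)|=0.5072 |R(-0.66)|=0.5578
Bisect:
  x_lo=-2.5321 |R|=1.6737  x_hi=-0.2366 |R|=0.7914
  mid=-1.38437 |R|=0.57387 →hi
  mid=-1.95823 |R|=0.95910 →hi
  mid=-2.24516 |R|=1.27522 →lo
  mid=-2.10170 |R|=1.10687 →lo
  mid=-2.02997 |R|=1.03041 →lo
  mid=-1.99410 |R|=0.99412 →hi
  mid=-2.01203 |R|=1.01210 →lo
  mid=-2.00307 |R|=1.00307 →lo
  mid=-1.99858 |R|=0.99858 →hi
  ...
  [-2.00012,-1.99998] ⇒ x*=-2.0000
So |R|<1 on (-2.0000, 0).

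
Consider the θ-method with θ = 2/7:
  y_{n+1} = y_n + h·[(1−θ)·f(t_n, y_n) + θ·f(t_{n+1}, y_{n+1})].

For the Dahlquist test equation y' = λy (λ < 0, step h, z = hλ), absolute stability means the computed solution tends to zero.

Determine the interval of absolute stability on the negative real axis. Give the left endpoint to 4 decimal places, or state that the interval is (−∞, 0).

(-4.6667, 0).

On y'=λy, z=hλ:
  y_{n+1} = y_n + z·[5/7·y_n + 2/7·y_{n+1}] ⇒ (1 − 2/7z)y_{n+1} = (1 + 5/7z)y_n
  so R(z) = (1 + 5/7z)/(1 − 2/7z).

Find x<0 with |R(x)|<1.
x=-1.02: |R|=0.2102
R=−1: 1+5/7x = −1+2/7x ⇒ -3/7x=2 ⇒ x=2/(-3/7)=-4.6667
Confirm numerically:
  x=-3.979: |R|=0.86208 <1
  x=-3.817: |R|=0.82582 <1
  x=-3.651: |R|=0.78695 <1
  x=-2.175: |R|=0.34141 <1
  x=-5.266: |R|=1.10256 >1
  x=-5.248: |R|=1.09968 >1
Interval (-4.6667, 0).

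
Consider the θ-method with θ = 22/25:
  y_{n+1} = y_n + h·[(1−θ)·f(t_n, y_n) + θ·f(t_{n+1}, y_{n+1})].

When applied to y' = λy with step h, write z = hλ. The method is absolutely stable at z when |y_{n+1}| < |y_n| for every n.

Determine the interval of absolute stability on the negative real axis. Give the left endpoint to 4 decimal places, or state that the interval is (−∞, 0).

unbounded; (−∞, 0).

Test eqn y'=λy, z=hλ:
  y_{n+1} = y_n + z·[3/25·y_n + 22/25·y_{n+1}] ⇒ (1 − 22/25z)y_{n+1} = (1 + 3/25z)y_n
  ⇒ R(z) = (1 + 3/25z)/(1 − 22/25z).

Need |R(x)|<1, x<0.
x=-0.88: |R|=0.5041
x=-2: |R|=0.2754
x=-10: |R|=0.0204
x=-100: |R|=0.1236
θ=22/25≥1/2 ⇒ |1+3/25x|<|1−22/25x| ∀x<0 ⇒ interval (−∞,0).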